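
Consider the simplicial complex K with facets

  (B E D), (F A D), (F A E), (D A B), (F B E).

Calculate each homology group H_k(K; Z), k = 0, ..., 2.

Fix the vertex order A < B < D < E < F and write every simplex with vertices in increasing order. Then dim K = 2 and the simplices of K are:

  0-simplices (5): A, B, D, E, F
  1-simplices (10): AB, AD, AE, AF, BD, BE, BF, DE, DF, EF
  2-simplices (5): ABD, ADF, AEF, BDE, BEF

so the chain groups are C_0 ≅ Z^5, C_1 ≅ Z^10, C_2 ≅ Z^5.

Boundary ∂_1: C_1 → C_0 maps an edge to its endpoints' difference, ∂[p,q] = q − p. For instance
  ∂BF = F − B.
As a 5×10 matrix over Z this has rank 4, with invariant factors (1,1,1,1).

Boundary ∂_2: C_2 → C_1 sends each 2-simplex [p,q,r] to [q,r] − [p,r] + [p,q]. For instance
  ∂BEF = EF − BF + BE,
  ∂ABD = BD − AD + AB.
As a 10×5 matrix over Z this has rank 5, with invariant factors (1,1,1,1,1).

Reading off H_k = ker ∂_k / im ∂_{k+1}:

  H_0: rank C_0 − rank ∂_1 = 5 − 4 = 1, and the invariant factors of ∂_1 are all 1, so H_0 ≅ Z.
  H_1: rank ker ∂_1 − rank ∂_2 = (10 − 4) − 5 = 1, and the invariant factors of ∂_2 are all 1, so H_1 ≅ Z.
  H_2: rank ker ∂_2 − rank ∂_3 = (5 − 5) − 0 = 0, and there is no ∂_3, so H_2 ≅ 0.

As a check, the Euler characteristic is 5 − 10 + 5 = 0, which agrees with 1 − 1 + 0 = 0.
(K is a triangulation of the Möbius band.)

H_0 = Z,  H_1 = Z,  H_2 = 0.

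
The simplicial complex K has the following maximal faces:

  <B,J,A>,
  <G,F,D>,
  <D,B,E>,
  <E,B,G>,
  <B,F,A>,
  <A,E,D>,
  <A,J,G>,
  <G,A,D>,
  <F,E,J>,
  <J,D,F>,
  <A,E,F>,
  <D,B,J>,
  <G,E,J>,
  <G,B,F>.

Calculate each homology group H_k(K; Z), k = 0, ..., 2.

Take the total order A < B < D < E < F < G < J on the vertex set. Then K (dimension 2) consists of the simplices:

  0-simplices (7): A, B, D, E, F, G, J
  1-simplices (21): AB, AD, AE, AF, AG, AJ, BD, BE, BF, BG, BJ, DE, DF, DG, DJ, EF, EG, EJ, FG, FJ, GJ
  2-simplices (14): ABF, ABJ, ADE, ADG, AEF, AGJ, BDE, BDJ, BEG, BFG, DFG, DFJ, EFJ, EGJ

so the chain groups are C_0 ≅ Z^7, C_1 ≅ Z^21, C_2 ≅ Z^14.

∂_1: C_1 → C_0 is given by ∂[p,q] = [q] − [p]. For instance
  ∂AD = D − A.
The resulting 7×21 matrix has rank 6, and its Smith normal form has invariant factors (1,1,1,1,1,1).

Boundary ∂_2: C_2 → C_1 maps a triangle to the signed sum of its edges. For instance
  ∂ADG = DG − AG + AD,
  ∂ADE = DE − AE + AD.
The 21×14 boundary matrix has rank 13 and Smith normal form diag(1,1,1,1,1,1,1,1,1,1,1,1,1).

Computing H_k = (kernel of ∂_k) / (image of ∂_{k+1}):

  H_0: rank C_0 − rank ∂_1 = 7 − 6 = 1, and the invariant factors of ∂_1 are all 1, so H_0 ≅ Z.
  H_1: rank ker ∂_1 − rank ∂_2 = (21 − 6) − 13 = 2, and the invariant factors of ∂_2 are all 1, so H_1 ≅ Z^2.
  H_2: rank ker ∂_2 − rank ∂_3 = (14 − 13) − 0 = 1, and there is no ∂_3, so H_2 ≅ Z.

As a check, the Euler characteristic is 7 − 21 + 14 = 0, which agrees with 1 − 2 + 1 = 0.

H_0 ≅ Z,  H_1 ≅ Z^2,  H_2 ≅ Z.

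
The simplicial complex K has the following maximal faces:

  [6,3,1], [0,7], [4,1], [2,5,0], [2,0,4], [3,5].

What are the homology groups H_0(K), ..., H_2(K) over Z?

Fix the vertex order 0 < 1 < 2 < 3 < 4 < 5 < 6 < 7 and write every simplex with vertices in increasing order. Then dim K = 2 and the simplices of K are:

  0-simplices (8): [0], [1], [2], [3], [4], [5], [6], [7]
  1-simplices (11): [0,2], [0,4], [0,5], [0,7], [1,3], [1,4], [1,6], [2,4], [2,5], [3,5], [3,6]
  2-simplices (3): [0,2,4], [0,2,5], [1,3,6]

so the chain groups are C_0 ≅ Z^8, C_1 ≅ Z^11, C_2 ≅ Z^3.

Boundary ∂_1: C_1 → C_0 is given by ∂[p,q] = [q] − [p].
As a 8×11 matrix over Z this has rank 7, with invariant factors (1,1,1,1,1,1,1).

The boundary map ∂_2: C_2 → C_1 maps a triangle to the signed sum of its edges. For instance
  ∂[0,2,5] = [2,5] − [0,5] + [0,2],
  ∂[1,3,6] = [3,6] − [1,6] + [1,3].
The resulting 11×3 matrix has rank 3, and its Smith normal form has invariant factors (1,1,1).

From H_k ≅ ker(∂_k) / im(∂_{k+1}) we obtain:

  H_0: rank C_0 − rank ∂_1 = 8 − 7 = 1, and the invariant factors of ∂_1 are all 1, so H_0 = Z.
  H_1: rank ker ∂_1 − rank ∂_2 = (11 − 7) − 3 = 1, and the invariant factors of ∂_2 are all 1, so H_1 = Z.
  H_2: rank ker ∂_2 − rank ∂_3 = (3 − 3) − 0 = 0, and there is no ∂_3, so H_2 = 0.

H_0 = Z,  H_1 = Z,  H_2 = 0.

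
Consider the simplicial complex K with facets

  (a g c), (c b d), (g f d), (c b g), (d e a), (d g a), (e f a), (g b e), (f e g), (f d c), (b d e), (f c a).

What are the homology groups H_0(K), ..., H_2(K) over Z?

K has 7 vertices, 18 edges, 12 triangles.
rank ∂_0 = 0, rank ∂_1 = 6 ⇒ b_0 = 7 − 0 − 6 = 1; all invariant factors of ∂_1 are 1 so no torsion. So H_0 = Z.
rank ∂_1 = 6, rank ∂_2 = 12 ⇒ b_1 = 18 − 6 − 12 = 0; ∂_2 has invariant factor(s) [2] giving torsion. So H_1 = Z/2Z.
rank ∂_2 = 12, rank ∂_3 = 0 ⇒ b_2 = 12 − 12 − 0 = 0. So H_2 = 0.

H_0 = Z,  H_1 = Z/2Z,  H_2 = 0.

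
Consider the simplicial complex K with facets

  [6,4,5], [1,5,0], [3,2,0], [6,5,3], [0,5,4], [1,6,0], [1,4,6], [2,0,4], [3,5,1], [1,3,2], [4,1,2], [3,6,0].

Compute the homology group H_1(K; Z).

H_1 ≅ Z/2.

We work with the vertex ordering 0 < 1 < 2 < 3 < 4 < 5 < 6. The simplices of K, each written with vertices in increasing order, are:

  0-simplices (7): [0], [1], [2], [3], [4], [5], [6]
  1-simplices (18): [0,1], [0,2], [0,3], [0,4], [0,5], [0,6], [1,2], [1,3], [1,4], [1,5], [1,6], [2,3], [2,4], [3,5], [3,6], [4,5], [4,6], [5,6]
  2-simplices (12): [0,1,5], [0,1,6], [0,2,3], [0,2,4], [0,3,6], [0,4,5], [1,2,3], [1,2,4], [1,3,5], [1,4,6], [3,5,6], [4,5,6]

giving chain groups C_0 ≅ Z^7, C_1 ≅ Z^18, C_2 ≅ Z^12.

The boundary map ∂_1: C_1 → C_0 maps an edge to its endpoints' difference, ∂[p,q] = q − p.
This gives a 7×18 integer matrix of rank 6; reducing to Smith normal form yields diagonal entries (1,1,1,1,1,1).

∂_2: C_2 → C_1 sends each 2-simplex [p,q,r] to [q,r] − [p,r] + [p,q]. For instance
  ∂[1,2,3] = [2,3] − [1,3] + [1,2],
  ∂[0,4,5] = [4,5] − [0,5] + [0,4].
As a 18×12 matrix over Z this has rank 12, with invariant factors (1,1,1,1,1,1,1,1,1,1,1,2).

Reading off H_k = ker ∂_k / im ∂_{k+1}:

  H_1: rank ker ∂_1 − rank ∂_2 = (18 − 6) − 12 = 0, and ∂_2 has invariant factor 2 > 1, so H_1 = Z/2.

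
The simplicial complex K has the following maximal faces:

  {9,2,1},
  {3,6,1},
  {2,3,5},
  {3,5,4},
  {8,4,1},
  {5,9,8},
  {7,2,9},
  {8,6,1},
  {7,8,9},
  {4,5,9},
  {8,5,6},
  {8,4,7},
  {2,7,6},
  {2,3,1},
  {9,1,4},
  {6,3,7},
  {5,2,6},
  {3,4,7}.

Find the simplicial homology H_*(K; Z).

H_0 = Z,  H_1 = Z ⊕ Z/2,  H_2 = 0.

Fix the vertex order 1 < 2 < 3 < 4 < 5 < 6 < 7 < 8 < 9 and write every simplex with vertices in increasing order. Then dim K = 2 and the simplices of K are:

  0-simplices (9): [1], [2], [3], [4], [5], [6], [7], [8], [9]
  1-simplices (27): (27 of them)
  2-simplices (18): [1,2,3], [1,2,9], [1,3,6], [1,4,8], [1,4,9], [1,6,8], [2,3,5], [2,5,6], [2,6,7], [2,7,9], [3,4,5], [3,4,7], [3,6,7], [4,5,9], [4,7,8], [5,6,8], [5,8,9], [7,8,9]

Hence C_0 ≅ Z^9, C_1 ≅ Z^27, C_2 ≅ Z^18.

Boundary ∂_1: C_1 → C_0 sends each edge [p,q] (with p < q) to q − p. For instance
  ∂[3,6] = [6] − [3].
The 9×27 boundary matrix has rank 8 and Smith normal form diag(1,1,1,1,1,1,1,1).

The boundary map ∂_2: C_2 → C_1 maps a triangle to the signed sum of its edges. For instance
  ∂[5,6,8] = [6,8] − [5,8] + [5,6],
  ∂[2,6,7] = [6,7] − [2,7] + [2,6].
The 27×18 boundary matrix has rank 18 and Smith normal form diag(1,1,1,1,1,1,1,1,1,1,1,1,1,1,1,1,1,2).

Computing H_k = (kernel of ∂_k) / (image of ∂_{k+1}):

  H_0: rank C_0 − rank ∂_1 = 9 − 8 = 1, and the invariant factors of ∂_1 are all 1, so H_0 ≅ Z.
  H_1: rank ker ∂_1 − rank ∂_2 = (27 − 8) − 18 = 1, and ∂_2 has invariant factor 2 > 1, so H_1 ≅ Z ⊕ Z/2.
  H_2: rank ker ∂_2 − rank ∂_3 = (18 − 18) − 0 = 0, and there is no ∂_3, so H_2 ≅ 0.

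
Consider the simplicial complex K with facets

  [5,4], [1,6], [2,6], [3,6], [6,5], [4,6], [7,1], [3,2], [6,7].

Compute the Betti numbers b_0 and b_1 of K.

b_0 = 1, b_1 = 3.

Fix the vertex order 1 < 2 < 3 < 4 < 5 < 6 < 7 and write every simplex with vertices in increasing order. Then dim K = 1 and the simplices of K are:

  0-simplices (7): [1], [2], [3], [4], [5], [6], [7]
  1-simplices (9): [1,6], [1,7], [2,3], [2,6], [3,6], [4,5], [4,6], [5,6], [6,7]

giving chain groups C_0 ≅ Z^7, C_1 ≅ Z^9.

The boundary map ∂_1: C_1 → C_0 sends each edge [p,q] (with p < q) to q − p. For instance
  ∂[2,6] = [6] − [2].
The resulting 7×9 matrix has rank 6, and its Smith normal form has invariant factors (1,1,1,1,1,1).

Reading off H_k = ker ∂_k / im ∂_{k+1}:

  H_0: rank C_0 − rank ∂_1 = 7 − 6 = 1, and the invariant factors of ∂_1 are all 1, so H_0 = Z.
  H_1: rank ker ∂_1 − rank ∂_2 = (9 − 6) − 0 = 3, and there is no ∂_2, so H_1 = Z^3.

(K is a triangulation of a wedge of 3 circles.)

Hence the Betti numbers are b_0 = 1, b_1 = 3.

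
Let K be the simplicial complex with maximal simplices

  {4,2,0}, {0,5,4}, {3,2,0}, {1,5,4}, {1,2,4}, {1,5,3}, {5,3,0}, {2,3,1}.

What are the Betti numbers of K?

b_0 = 1, b_1 = 0, b_2 = 1.

K has 6 vertices, 12 edges, 8 triangles.
rank ∂_0 = 0, rank ∂_1 = 5 ⇒ b_0 = 6 − 0 − 5 = 1; all invariant factors of ∂_1 are 1 so no torsion. So H_0 ≅ Z.
rank ∂_1 = 5, rank ∂_2 = 7 ⇒ b_1 = 12 − 5 − 7 = 0; all invariant factors of ∂_2 are 1 so no torsion. So H_1 ≅ 0.
rank ∂_2 = 7, rank ∂_3 = 0 ⇒ b_2 = 8 − 7 − 0 = 1. So H_2 ≅ Z.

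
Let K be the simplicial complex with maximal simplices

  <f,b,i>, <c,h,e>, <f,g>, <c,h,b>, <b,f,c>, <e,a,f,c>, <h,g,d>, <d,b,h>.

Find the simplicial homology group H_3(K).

Take the total order a < b < c < d < e < f < g < h < i on the vertex set. Then K (dimension 3) consists of the simplices:

  0-simplices (9): a, b, c, d, e, f, g, h, i
  1-simplices (18): ac, ae, af, bc, bd, bf, bh, bi, ce, cf, ch, dg, dh, ef, eh, fg, fi, gh
  2-simplices (10): ace, acf, aef, bcf, bch, bdh, bfi, cef, ceh, dgh
  3-simplices (1): acef

Hence C_0 ≅ Z^9, C_1 ≅ Z^18, C_2 ≅ Z^10, C_3 ≅ Z^1.

Boundary ∂_1: C_1 → C_0 is given by ∂[p,q] = [q] − [p].
The 9×18 boundary matrix has rank 8 and Smith normal form diag(1,1,1,1,1,1,1,1).

The boundary map ∂_2: C_2 → C_1 acts by ∂[p,q,r] = [q,r] − [p,r] + [p,q]. For instance
  ∂ace = ce − ae + ac,
  ∂dgh = gh − dh + dg.
As a 18×10 matrix over Z this has rank 9, with invariant factors (1,1,1,1,1,1,1,1,1).

Boundary ∂_3: C_3 → C_2 sends each 3-simplex σ to the alternating sum Σ_i (−1)^i (σ with its i-th vertex removed). For instance
  ∂acef = cef − aef + acf − ace.
The resulting 10×1 matrix has rank 1, and its Smith normal form has invariant factors (1).

From H_k ≅ ker(∂_k) / im(∂_{k+1}) we obtain:

  H_3: rank ker ∂_3 − rank ∂_4 = (1 − 1) − 0 = 0, and there is no ∂_4, so H_3 = 0.

H_3 ≅ 0.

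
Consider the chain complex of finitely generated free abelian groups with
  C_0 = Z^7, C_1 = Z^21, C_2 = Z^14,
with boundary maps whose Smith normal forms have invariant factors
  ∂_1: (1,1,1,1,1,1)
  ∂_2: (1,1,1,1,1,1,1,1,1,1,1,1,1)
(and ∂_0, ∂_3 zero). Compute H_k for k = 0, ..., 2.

H_0: b_0 = 7 − 0 − 6 = 1; torsion from ∂_1 factors > 1: none. So H_0 ≅ Z.
H_1: b_1 = 21 − 6 − 13 = 2; torsion from ∂_2 factors > 1: none. So H_1 ≅ Z^2.
H_2: b_2 = 14 − 13 − 0 = 1; torsion from ∂_3 factors > 1: none. So H_2 ≅ Z.

H_0 ≅ Z,  H_1 ≅ Z^2,  H_2 ≅ Z.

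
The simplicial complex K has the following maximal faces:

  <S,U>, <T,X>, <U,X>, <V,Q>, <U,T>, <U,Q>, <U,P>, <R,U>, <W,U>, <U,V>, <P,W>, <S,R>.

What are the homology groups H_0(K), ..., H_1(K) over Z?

H_0 ≅ Z,  H_1 ≅ Z^4.

We work with the vertex ordering P < Q < R < S < T < U < V < W < X. The simplices of K, each written with vertices in increasing order, are:

  0-simplices (9): P, Q, R, S, T, U, V, W, X
  1-simplices (12): PU, PW, QU, QV, RS, RU, SU, TU, TX, UV, UW, UX

giving chain groups C_0 ≅ Z^9, C_1 ≅ Z^12.

The boundary map ∂_1: C_1 → C_0 maps an edge to its endpoints' difference, ∂[p,q] = q − p. For instance
  ∂QV = V − Q.
As a 9×12 matrix over Z this has rank 8, with invariant factors (1,1,1,1,1,1,1,1).

Reading off H_k = ker ∂_k / im ∂_{k+1}:

  H_0: rank C_0 − rank ∂_1 = 9 − 8 = 1, and the invariant factors of ∂_1 are all 1, so H_0 = Z.
  H_1: rank ker ∂_1 − rank ∂_2 = (12 − 8) − 0 = 4, and there is no ∂_2, so H_1 = Z^4.

As a check, the Euler characteristic is 9 − 12 = -3, which agrees with 1 − 4 = -3.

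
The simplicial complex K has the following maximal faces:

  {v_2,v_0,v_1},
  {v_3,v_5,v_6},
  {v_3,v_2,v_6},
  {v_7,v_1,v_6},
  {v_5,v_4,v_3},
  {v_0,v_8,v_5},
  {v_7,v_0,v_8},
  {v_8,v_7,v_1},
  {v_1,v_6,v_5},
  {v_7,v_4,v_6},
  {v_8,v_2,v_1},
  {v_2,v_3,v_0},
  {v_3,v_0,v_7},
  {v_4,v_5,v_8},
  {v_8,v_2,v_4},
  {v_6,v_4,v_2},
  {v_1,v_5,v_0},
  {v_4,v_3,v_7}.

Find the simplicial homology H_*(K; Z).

H_0 ≅ Z,  H_1 ≅ Z ⊕ Z/2Z,  H_2 = 0.

K has 9 vertices, 27 edges, 18 triangles.
rank ∂_0 = 0, rank ∂_1 = 8 ⇒ b_0 = 9 − 0 − 8 = 1; all invariant factors of ∂_1 are 1 so no torsion. So H_0 ≅ Z.
rank ∂_1 = 8, rank ∂_2 = 18 ⇒ b_1 = 27 − 8 − 18 = 1; ∂_2 has invariant factor(s) [2] giving torsion. So H_1 ≅ Z ⊕ Z/2Z.
rank ∂_2 = 18, rank ∂_3 = 0 ⇒ b_2 = 18 − 18 − 0 = 0. So H_2 ≅ 0.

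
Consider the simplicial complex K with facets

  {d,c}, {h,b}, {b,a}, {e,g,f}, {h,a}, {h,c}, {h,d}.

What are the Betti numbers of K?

b_0 = 2, b_1 = 2, b_2 = 0.

Take the total order a < b < c < d < e < f < g < h on the vertex set. Then K (dimension 2) consists of the simplices:

  0-simplices (8): a, b, c, d, e, f, g, h
  1-simplices (9): ab, ah, bh, cd, ch, dh, ef, eg, fg
  2-simplices (1): efg

so the chain groups are C_0 ≅ Z^8, C_1 ≅ Z^9, C_2 ≅ Z^1.

∂_1: C_1 → C_0 maps an edge to its endpoints' difference, ∂[p,q] = q − p. For instance
  ∂eg = g − e.
The resulting 8×9 matrix has rank 6, and its Smith normal form has invariant factors (1,1,1,1,1,1).

The boundary map ∂_2: C_2 → C_1 maps a triangle to the signed sum of its edges. For instance
  ∂efg = fg − eg + ef.
The 9×1 boundary matrix has rank 1 and Smith normal form diag(1).

From H_k ≅ ker(∂_k) / im(∂_{k+1}) we obtain:

  H_0: rank C_0 − rank ∂_1 = 8 − 6 = 2, and the invariant factors of ∂_1 are all 1, so H_0 = Z^2.
  H_1: rank ker ∂_1 − rank ∂_2 = (9 − 6) − 1 = 2, and the invariant factors of ∂_2 are all 1, so H_1 = Z^2.
  H_2: rank ker ∂_2 − rank ∂_3 = (1 − 1) − 0 = 0, and there is no ∂_3, so H_2 = 0.

Hence the Betti numbers are b_0 = 2, b_1 = 2, b_2 = 0.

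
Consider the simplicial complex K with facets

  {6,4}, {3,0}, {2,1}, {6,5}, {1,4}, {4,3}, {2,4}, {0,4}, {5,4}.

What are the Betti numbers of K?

b_0 = 1, b_1 = 3.

K has 7 vertices, 9 edges.
rank ∂_0 = 0, rank ∂_1 = 6 ⇒ b_0 = 7 − 0 − 6 = 1; all invariant factors of ∂_1 are 1 so no torsion. So H_0 = Z.
rank ∂_1 = 6, rank ∂_2 = 0 ⇒ b_1 = 9 − 6 − 0 = 3. So H_1 = Z^3.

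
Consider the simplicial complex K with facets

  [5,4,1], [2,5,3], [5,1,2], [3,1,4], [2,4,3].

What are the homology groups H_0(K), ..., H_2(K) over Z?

H_0 ≅ Z,  H_1 ≅ Z,  H_2 = 0.

Fix the vertex order 1 < 2 < 3 < 4 < 5 and write every simplex with vertices in increasing order. Then dim K = 2 and the simplices of K are:

  0-simplices (5): [1], [2], [3], [4], [5]
  1-simplices (10): [1,2], [1,3], [1,4], [1,5], [2,3], [2,4], [2,5], [3,4], [3,5], [4,5]
  2-simplices (5): [1,2,5], [1,3,4], [1,4,5], [2,3,4], [2,3,5]

Hence C_0 ≅ Z^5, C_1 ≅ Z^10, C_2 ≅ Z^5.

Boundary ∂_1: C_1 → C_0 sends each edge [p,q] (with p < q) to q − p.
The 5×10 boundary matrix has rank 4 and Smith normal form diag(1,1,1,1).

The boundary map ∂_2: C_2 → C_1 maps a triangle to the signed sum of its edges. For instance
  ∂[2,3,5] = [3,5] − [2,5] + [2,3],
  ∂[1,4,5] = [4,5] − [1,5] + [1,4].
The resulting 10×5 matrix has rank 5, and its Smith normal form has invariant factors (1,1,1,1,1).

Now H_k = ker ∂_k / im ∂_{k+1}, so:

  H_0: rank C_0 − rank ∂_1 = 5 − 4 = 1, and the invariant factors of ∂_1 are all 1, so H_0 ≅ Z.
  H_1: rank ker ∂_1 − rank ∂_2 = (10 − 4) − 5 = 1, and the invariant factors of ∂_2 are all 1, so H_1 ≅ Z.
  H_2: rank ker ∂_2 − rank ∂_3 = (5 − 5) − 0 = 0, and there is no ∂_3, so H_2 ≅ 0.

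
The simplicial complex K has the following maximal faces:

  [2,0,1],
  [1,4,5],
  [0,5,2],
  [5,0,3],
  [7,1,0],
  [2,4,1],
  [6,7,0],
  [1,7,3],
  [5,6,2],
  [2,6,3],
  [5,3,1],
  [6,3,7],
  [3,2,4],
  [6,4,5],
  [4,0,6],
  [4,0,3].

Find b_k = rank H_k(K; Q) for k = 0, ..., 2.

Order the vertices as 0 < 1 < 2 < 3 < 4 < 5 < 6 < 7. Listing each simplex with vertices in this order, K has dimension 2 with simplices:

  0-simplices (8): [0], [1], [2], [3], [4], [5], [6], [7]
  1-simplices (24): (24 of them)
  2-simplices (16): [0,1,2], [0,1,7], [0,2,5], [0,3,4], [0,3,5], [0,4,6], [0,6,7], [1,2,4], [1,3,5], [1,3,7], [1,4,5], [2,3,4], [2,3,6], [2,5,6], [3,6,7], [4,5,6]

so the chain groups are C_0 ≅ Z^8, C_1 ≅ Z^24, C_2 ≅ Z^16.

Boundary ∂_1: C_1 → C_0 sends each edge [p,q] (with p < q) to q − p.
This gives a 8×24 integer matrix of rank 7; reducing to Smith normal form yields diagonal entries (1,1,1,1,1,1,1).

Boundary ∂_2: C_2 → C_1 maps a triangle to the signed sum of its edges. For instance
  ∂[1,3,5] = [3,5] − [1,5] + [1,3],
  ∂[0,3,4] = [3,4] − [0,4] + [0,3].
The resulting 24×16 matrix has rank 15, and its Smith normal form has invariant factors (1,1,1,1,1,1,1,1,1,1,1,1,1,1,1).

Computing H_k = (kernel of ∂_k) / (image of ∂_{k+1}):

  H_0: rank C_0 − rank ∂_1 = 8 − 7 = 1, and the invariant factors of ∂_1 are all 1, so H_0 = Z.
  H_1: rank ker ∂_1 − rank ∂_2 = (24 − 7) − 15 = 2, and the invariant factors of ∂_2 are all 1, so H_1 = Z^2.
  H_2: rank ker ∂_2 − rank ∂_3 = (16 − 15) − 0 = 1, and there is no ∂_3, so H_2 = Z.

Hence the Betti numbers are b_0 = 1, b_1 = 2, b_2 = 1.

b_0 = 1, b_1 = 2, b_2 = 1.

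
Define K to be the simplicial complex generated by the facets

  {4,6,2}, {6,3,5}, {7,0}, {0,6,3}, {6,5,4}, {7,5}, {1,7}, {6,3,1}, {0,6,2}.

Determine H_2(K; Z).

H_2 ≅ 0.

Fix the vertex order 0 < 1 < 2 < 3 < 4 < 5 < 6 < 7 and write every simplex with vertices in increasing order. Then dim K = 2 and the simplices of K are:

  0-simplices (8): [0], [1], [2], [3], [4], [5], [6], [7]
  1-simplices (15): [0,2], [0,3], [0,6], [0,7], [1,3], [1,6], [1,7], [2,4], [2,6], [3,5], [3,6], [4,5], [4,6], [5,6], [5,7]
  2-simplices (6): [0,2,6], [0,3,6], [1,3,6], [2,4,6], [3,5,6], [4,5,6]

so the chain groups are C_0 ≅ Z^8, C_1 ≅ Z^15, C_2 ≅ Z^6.

Boundary ∂_1: C_1 → C_0 maps an edge to its endpoints' difference, ∂[p,q] = q − p. For instance
  ∂[1,6] = [6] − [1].
The 8×15 boundary matrix has rank 7 and Smith normal form diag(1,1,1,1,1,1,1).

The boundary map ∂_2: C_2 → C_1 acts by ∂[p,q,r] = [q,r] − [p,r] + [p,q]. For instance
  ∂[1,3,6] = [3,6] − [1,6] + [1,3],
  ∂[2,4,6] = [4,6] − [2,6] + [2,4].
This gives a 15×6 integer matrix of rank 6; reducing to Smith normal form yields diagonal entries (1,1,1,1,1,1).

From H_k ≅ ker(∂_k) / im(∂_{k+1}) we obtain:

  H_2: rank ker ∂_2 − rank ∂_3 = (6 − 6) − 0 = 0, and there is no ∂_3, so H_2 ≅ 0.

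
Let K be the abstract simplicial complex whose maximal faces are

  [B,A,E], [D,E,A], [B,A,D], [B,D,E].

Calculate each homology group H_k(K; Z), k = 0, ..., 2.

H_0 ≅ Z,  H_1 = 0,  H_2 ≅ Z.

Fix the vertex order A < B < D < E and write every simplex with vertices in increasing order. Then dim K = 2 and the simplices of K are:

  0-simplices (4): A, B, D, E
  1-simplices (6): AB, AD, AE, BD, BE, DE
  2-simplices (4): ABD, ABE, ADE, BDE

Hence C_0 ≅ Z^4, C_1 ≅ Z^6, C_2 ≅ Z^4.

The boundary map ∂_1: C_1 → C_0 is given by ∂[p,q] = [q] − [p]. For instance
  ∂BD = D − B.
The 4×6 boundary matrix has rank 3 and Smith normal form diag(1,1,1).

∂_2: C_2 → C_1 sends each 2-simplex [p,q,r] to [q,r] − [p,r] + [p,q]. For instance
  ∂ADE = DE − AE + AD,
  ∂ABE = BE − AE + AB.
The 6×4 boundary matrix has rank 3 and Smith normal form diag(1,1,1).

From H_k ≅ ker(∂_k) / im(∂_{k+1}) we obtain:

  H_0: rank C_0 − rank ∂_1 = 4 − 3 = 1, and the invariant factors of ∂_1 are all 1, so H_0 = Z.
  H_1: rank ker ∂_1 − rank ∂_2 = (6 − 3) − 3 = 0, and the invariant factors of ∂_2 are all 1, so H_1 = 0.
  H_2: rank ker ∂_2 − rank ∂_3 = (4 − 3) − 0 = 1, and there is no ∂_3, so H_2 = Z.

As a check, the Euler characteristic is 4 − 6 + 4 = 2, which agrees with 1 − 0 + 1 = 2.
(K is a triangulation of the 2-sphere S^2.)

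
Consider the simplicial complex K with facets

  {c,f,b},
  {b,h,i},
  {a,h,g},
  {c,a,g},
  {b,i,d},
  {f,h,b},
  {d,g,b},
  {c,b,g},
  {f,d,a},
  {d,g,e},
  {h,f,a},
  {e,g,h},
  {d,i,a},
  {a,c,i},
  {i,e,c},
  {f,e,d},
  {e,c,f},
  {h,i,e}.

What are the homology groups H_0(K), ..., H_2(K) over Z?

Fix the vertex order a < b < c < d < e < f < g < h < i and write every simplex with vertices in increasing order. Then dim K = 2 and the simplices of K are:

  0-simplices (9): a, b, c, d, e, f, g, h, i
  1-simplices (27): ac, ad, af, ag, ah, ai, bc, bd, bf, bg, bh, bi, ce, cf, cg, ci, de, df, dg, di, ef, eg, eh, ei, fh, gh, hi
  2-simplices (18): acg, aci, adf, adi, afh, agh, bcf, bcg, bdg, bdi, bfh, bhi, cef, cei, def, deg, egh, ehi

so the chain groups are C_0 ≅ Z^9, C_1 ≅ Z^27, C_2 ≅ Z^18.

The boundary map ∂_1: C_1 → C_0 sends each edge [p,q] (with p < q) to q − p. For instance
  ∂bf = f − b.
This gives a 9×27 integer matrix of rank 8; reducing to Smith normal form yields diagonal entries (1,1,1,1,1,1,1,1).

∂_2: C_2 → C_1 sends each 2-simplex [p,q,r] to [q,r] − [p,r] + [p,q]. For instance
  ∂bcf = cf − bf + bc,
  ∂bhi = hi − bi + bh.
This gives a 27×18 integer matrix of rank 17; reducing to Smith normal form yields diagonal entries (1,1,1,1,1,1,1,1,1,1,1,1,1,1,1,1,1).

From H_k ≅ ker(∂_k) / im(∂_{k+1}) we obtain:

  H_0: rank C_0 − rank ∂_1 = 9 − 8 = 1, and the invariant factors of ∂_1 are all 1, so H_0 = Z.
  H_1: rank ker ∂_1 − rank ∂_2 = (27 − 8) − 17 = 2, and the invariant factors of ∂_2 are all 1, so H_1 = Z^2.
  H_2: rank ker ∂_2 − rank ∂_3 = (18 − 17) − 0 = 1, and there is no ∂_3, so H_2 = Z.

H_0 = Z,  H_1 = Z^2,  H_2 = Z.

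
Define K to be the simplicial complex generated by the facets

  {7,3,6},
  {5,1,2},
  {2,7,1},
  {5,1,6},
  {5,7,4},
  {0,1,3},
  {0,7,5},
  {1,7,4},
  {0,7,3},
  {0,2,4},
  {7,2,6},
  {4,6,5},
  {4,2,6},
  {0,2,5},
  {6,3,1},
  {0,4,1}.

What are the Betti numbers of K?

b_0 = 1, b_1 = 2, b_2 = 1.

K has 8 vertices, 24 edges, 16 triangles.
rank ∂_0 = 0, rank ∂_1 = 7 ⇒ b_0 = 8 − 0 − 7 = 1; all invariant factors of ∂_1 are 1 so no torsion. So H_0 ≅ Z.
rank ∂_1 = 7, rank ∂_2 = 15 ⇒ b_1 = 24 − 7 − 15 = 2; all invariant factors of ∂_2 are 1 so no torsion. So H_1 ≅ Z^2.
rank ∂_2 = 15, rank ∂_3 = 0 ⇒ b_2 = 16 − 15 − 0 = 1. So H_2 ≅ Z.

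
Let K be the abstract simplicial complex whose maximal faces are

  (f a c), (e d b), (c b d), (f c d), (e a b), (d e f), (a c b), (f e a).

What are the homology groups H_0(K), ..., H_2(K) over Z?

H_0 = Z,  H_1 = 0,  H_2 = Z.

We work with the vertex ordering a < b < c < d < e < f. The simplices of K, each written with vertices in increasing order, are:

  0-simplices (6): a, b, c, d, e, f
  1-simplices (12): ab, ac, ae, af, bc, bd, be, cd, cf, de, df, ef
  2-simplices (8): abc, abe, acf, aef, bcd, bde, cdf, def

so the chain groups are C_0 ≅ Z^6, C_1 ≅ Z^12, C_2 ≅ Z^8.

∂_1: C_1 → C_0 sends each edge [p,q] (with p < q) to q − p. For instance
  ∂bd = d − b.
This gives a 6×12 integer matrix of rank 5; reducing to Smith normal form yields diagonal entries (1,1,1,1,1).

Boundary ∂_2: C_2 → C_1 sends each 2-simplex [p,q,r] to [q,r] − [p,r] + [p,q]. For instance
  ∂abc = bc − ac + ab,
  ∂def = ef − df + de.
The 12×8 boundary matrix has rank 7 and Smith normal form diag(1,1,1,1,1,1,1).

From H_k ≅ ker(∂_k) / im(∂_{k+1}) we obtain:

  H_0: rank C_0 − rank ∂_1 = 6 − 5 = 1, and the invariant factors of ∂_1 are all 1, so H_0 ≅ Z.
  H_1: rank ker ∂_1 − rank ∂_2 = (12 − 5) − 7 = 0, and the invariant factors of ∂_2 are all 1, so H_1 ≅ 0.
  H_2: rank ker ∂_2 − rank ∂_3 = (8 − 7) − 0 = 1, and there is no ∂_3, so H_2 ≅ Z.

(K is a triangulation of the 2-sphere S^2.)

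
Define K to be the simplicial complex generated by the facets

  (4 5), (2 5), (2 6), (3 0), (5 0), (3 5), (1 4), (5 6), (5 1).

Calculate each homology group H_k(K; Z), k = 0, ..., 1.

K has 7 vertices, 9 edges.
rank ∂_0 = 0, rank ∂_1 = 6 ⇒ b_0 = 7 − 0 − 6 = 1; all invariant factors of ∂_1 are 1 so no torsion. So H_0 = Z.
rank ∂_1 = 6, rank ∂_2 = 0 ⇒ b_1 = 9 − 6 − 0 = 3. So H_1 = Z^3.

H_0 ≅ Z,  H_1 ≅ Z^3.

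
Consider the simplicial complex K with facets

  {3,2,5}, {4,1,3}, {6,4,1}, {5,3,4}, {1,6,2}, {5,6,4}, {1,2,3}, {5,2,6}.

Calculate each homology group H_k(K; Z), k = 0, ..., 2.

K has 6 vertices, 12 edges, 8 triangles.
rank ∂_0 = 0, rank ∂_1 = 5 ⇒ b_0 = 6 − 0 − 5 = 1; all invariant factors of ∂_1 are 1 so no torsion. So H_0 = Z.
rank ∂_1 = 5, rank ∂_2 = 7 ⇒ b_1 = 12 − 5 − 7 = 0; all invariant factors of ∂_2 are 1 so no torsion. So H_1 = 0.
rank ∂_2 = 7, rank ∂_3 = 0 ⇒ b_2 = 8 − 7 − 0 = 1. So H_2 = Z.

H_0 ≅ Z,  H_1 = 0,  H_2 ≅ Z.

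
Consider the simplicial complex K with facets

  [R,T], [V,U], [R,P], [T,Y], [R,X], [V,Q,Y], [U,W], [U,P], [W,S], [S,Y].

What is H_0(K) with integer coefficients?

Take the total order P < Q < R < S < T < U < V < W < X < Y on the vertex set. Then K (dimension 2) consists of the simplices:

  0-simplices (10): P, Q, R, S, T, U, V, W, X, Y
  1-simplices (12): PR, PU, QV, QY, RT, RX, SW, SY, TY, UV, UW, VY
  2-simplices (1): QVY

giving chain groups C_0 ≅ Z^10, C_1 ≅ Z^12, C_2 ≅ Z^1.

Boundary ∂_1: C_1 → C_0 sends each edge [p,q] (with p < q) to q − p. For instance
  ∂UW = W − U.
As a 10×12 matrix over Z this has rank 9, with invariant factors (1,1,1,1,1,1,1,1,1).

The boundary map ∂_2: C_2 → C_1 sends each 2-simplex [p,q,r] to [q,r] − [p,r] + [p,q]. For instance
  ∂QVY = VY − QY + QV.
The 12×1 boundary matrix has rank 1 and Smith normal form diag(1).

Reading off H_k = ker ∂_k / im ∂_{k+1}:

  H_0: rank C_0 − rank ∂_1 = 10 − 9 = 1, and the invariant factors of ∂_1 are all 1, so H_0 = Z.

H_0 ≅ Z.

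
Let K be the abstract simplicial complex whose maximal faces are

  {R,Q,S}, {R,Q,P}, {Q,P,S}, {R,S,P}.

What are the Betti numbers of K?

Order the vertices as P < Q < R < S. Listing each simplex with vertices in this order, K has dimension 2 with simplices:

  0-simplices (4): P, Q, R, S
  1-simplices (6): PQ, PR, PS, QR, QS, RS
  2-simplices (4): PQR, PQS, PRS, QRS

Hence C_0 ≅ Z^4, C_1 ≅ Z^6, C_2 ≅ Z^4.

The boundary map ∂_1: C_1 → C_0 maps an edge to its endpoints' difference, ∂[p,q] = q − p. For instance
  ∂PS = S − P.
As a 4×6 matrix over Z this has rank 3, with invariant factors (1,1,1).

The boundary map ∂_2: C_2 → C_1 acts by ∂[p,q,r] = [q,r] − [p,r] + [p,q]. For instance
  ∂PQR = QR − PR + PQ,
  ∂PRS = RS − PS + PR.
This gives a 6×4 integer matrix of rank 3; reducing to Smith normal form yields diagonal entries (1,1,1).

Now H_k = ker ∂_k / im ∂_{k+1}, so:

  H_0: rank C_0 − rank ∂_1 = 4 − 3 = 1, and the invariant factors of ∂_1 are all 1, so H_0 = Z.
  H_1: rank ker ∂_1 − rank ∂_2 = (6 − 3) − 3 = 0, and the invariant factors of ∂_2 are all 1, so H_1 = 0.
  H_2: rank ker ∂_2 − rank ∂_3 = (4 − 3) − 0 = 1, and there is no ∂_3, so H_2 = Z.

Hence the Betti numbers are b_0 = 1, b_1 = 0, b_2 = 1.

b_0 = 1, b_1 = 0, b_2 = 1.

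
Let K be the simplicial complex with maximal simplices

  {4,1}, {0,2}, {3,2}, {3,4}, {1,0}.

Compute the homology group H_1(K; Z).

Fix the vertex order 0 < 1 < 2 < 3 < 4 and write every simplex with vertices in increasing order. Then dim K = 1 and the simplices of K are:

  0-simplices (5): [0], [1], [2], [3], [4]
  1-simplices (5): [0,1], [0,2], [1,4], [2,3], [3,4]

Hence C_0 ≅ Z^5, C_1 ≅ Z^5.

Boundary ∂_1: C_1 → C_0 sends each edge [p,q] (with p < q) to q − p. For instance
  ∂[0,2] = [2] − [0].
As a 5×5 matrix over Z this has rank 4, with invariant factors (1,1,1,1).

Reading off H_k = ker ∂_k / im ∂_{k+1}:

  H_1: rank ker ∂_1 − rank ∂_2 = (5 − 4) − 0 = 1, and there is no ∂_2, so H_1 ≅ Z.

H_1 = Z.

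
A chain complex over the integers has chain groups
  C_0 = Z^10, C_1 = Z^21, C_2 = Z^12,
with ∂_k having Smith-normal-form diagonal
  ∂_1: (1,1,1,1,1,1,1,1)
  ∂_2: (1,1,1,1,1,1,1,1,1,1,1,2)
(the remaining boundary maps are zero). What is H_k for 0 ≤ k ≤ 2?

H_0: b_0 = 10 − 0 − 8 = 2; torsion from ∂_1 factors > 1: none. So H_0 = Z^2.
H_1: b_1 = 21 − 8 − 12 = 1; torsion from ∂_2 factors > 1: [2]. So H_1 = Z × Z/2.
H_2: b_2 = 12 − 12 − 0 = 0; torsion from ∂_3 factors > 1: none. So H_2 = 0.

H_0 = Z^2,  H_1 = Z × Z/2,  H_2 = 0.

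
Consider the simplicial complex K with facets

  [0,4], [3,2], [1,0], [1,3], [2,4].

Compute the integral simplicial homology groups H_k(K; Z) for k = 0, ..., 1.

H_0 = Z,  H_1 = Z.

Take the total order 0 < 1 < 2 < 3 < 4 on the vertex set. Then K (dimension 1) consists of the simplices:

  0-simplices (5): [0], [1], [2], [3], [4]
  1-simplices (5): [0,1], [0,4], [1,3], [2,3], [2,4]

Hence C_0 ≅ Z^5, C_1 ≅ Z^5.

The boundary map ∂_1: C_1 → C_0 maps an edge to its endpoints' difference, ∂[p,q] = q − p.
As a 5×5 matrix over Z this has rank 4, with invariant factors (1,1,1,1).

Computing H_k = (kernel of ∂_k) / (image of ∂_{k+1}):

  H_0: rank C_0 − rank ∂_1 = 5 − 4 = 1, and the invariant factors of ∂_1 are all 1, so H_0 ≅ Z.
  H_1: rank ker ∂_1 − rank ∂_2 = (5 − 4) − 0 = 1, and there is no ∂_2, so H_1 ≅ Z.

(K is a triangulation of the circle S^1.)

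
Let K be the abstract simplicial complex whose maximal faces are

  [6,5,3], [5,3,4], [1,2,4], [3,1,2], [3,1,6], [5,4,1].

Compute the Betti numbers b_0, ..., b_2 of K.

We work with the vertex ordering 1 < 2 < 3 < 4 < 5 < 6. The simplices of K, each written with vertices in increasing order, are:

  0-simplices (6): [1], [2], [3], [4], [5], [6]
  1-simplices (12): [1,2], [1,3], [1,4], [1,5], [1,6], [2,3], [2,4], [3,4], [3,5], [3,6], [4,5], [5,6]
  2-simplices (6): [1,2,3], [1,2,4], [1,3,6], [1,4,5], [3,4,5], [3,5,6]

giving chain groups C_0 ≅ Z^6, C_1 ≅ Z^12, C_2 ≅ Z^6.

The boundary map ∂_1: C_1 → C_0 sends each edge [p,q] (with p < q) to q − p. For instance
  ∂[3,6] = [6] − [3].
The 6×12 boundary matrix has rank 5 and Smith normal form diag(1,1,1,1,1).

Boundary ∂_2: C_2 → C_1 sends each 2-simplex [p,q,r] to [q,r] − [p,r] + [p,q]. For instance
  ∂[1,2,4] = [2,4] − [1,4] + [1,2],
  ∂[1,3,6] = [3,6] − [1,6] + [1,3].
The 12×6 boundary matrix has rank 6 and Smith normal form diag(1,1,1,1,1,1).

Reading off H_k = ker ∂_k / im ∂_{k+1}:

  H_0: rank C_0 − rank ∂_1 = 6 − 5 = 1, and the invariant factors of ∂_1 are all 1, so H_0 = Z.
  H_1: rank ker ∂_1 − rank ∂_2 = (12 − 5) − 6 = 1, and the invariant factors of ∂_2 are all 1, so H_1 = Z.
  H_2: rank ker ∂_2 − rank ∂_3 = (6 − 6) − 0 = 0, and there is no ∂_3, so H_2 = 0.

Hence the Betti numbers are b_0 = 1, b_1 = 1, b_2 = 0.

b_0 = 1, b_1 = 1, b_2 = 0.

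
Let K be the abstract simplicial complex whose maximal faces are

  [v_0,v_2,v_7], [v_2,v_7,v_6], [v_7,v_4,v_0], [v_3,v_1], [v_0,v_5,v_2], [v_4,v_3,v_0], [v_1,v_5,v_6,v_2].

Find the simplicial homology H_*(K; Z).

Order the vertices as v_0 < v_1 < v_2 < v_3 < v_4 < v_5 < v_6 < v_7. Listing each simplex with vertices in this order, K has dimension 3 with simplices:

  0-simplices (8): [v_0], [v_1], [v_2], [v_3], [v_4], [v_5], [v_6], [v_7]
  1-simplices (16): (16 of them)
  2-simplices (9): [v_0,v_2,v_5], [v_0,v_2,v_7], [v_0,v_3,v_4], [v_0,v_4,v_7], [v_1,v_2,v_5], [v_1,v_2,v_6], [v_1,v_5,v_6], [v_2,v_5,v_6], [v_2,v_6,v_7]
  3-simplices (1): [v_1,v_2,v_5,v_6]

Hence C_0 ≅ Z^8, C_1 ≅ Z^16, C_2 ≅ Z^9, C_3 ≅ Z^1.

∂_1: C_1 → C_0 is given by ∂[p,q] = [q] − [p].
The 8×16 boundary matrix has rank 7 and Smith normal form diag(1,1,1,1,1,1,1).

The boundary map ∂_2: C_2 → C_1 acts by ∂[p,q,r] = [q,r] − [p,r] + [p,q]. For instance
  ∂[v_0,v_2,v_5] = [v_2,v_5] − [v_0,v_5] + [v_0,v_2],
  ∂[v_2,v_5,v_6] = [v_5,v_6] − [v_2,v_6] + [v_2,v_5].
The resulting 16×9 matrix has rank 8, and its Smith normal form has invariant factors (1,1,1,1,1,1,1,1).

∂_3: C_3 → C_2 sends each 3-simplex σ to the alternating sum Σ_i (−1)^i (σ with its i-th vertex removed). For instance
  ∂[v_1,v_2,v_5,v_6] = [v_2,v_5,v_6] − [v_1,v_5,v_6] + [v_1,v_2,v_6] − [v_1,v_2,v_5].
The 9×1 boundary matrix has rank 1 and Smith normal form diag(1).

From H_k ≅ ker(∂_k) / im(∂_{k+1}) we obtain:

  H_0: rank C_0 − rank ∂_1 = 8 − 7 = 1, and the invariant factors of ∂_1 are all 1, so H_0 = Z.
  H_1: rank ker ∂_1 − rank ∂_2 = (16 − 7) − 8 = 1, and the invariant factors of ∂_2 are all 1, so H_1 = Z.
  H_2: rank ker ∂_2 − rank ∂_3 = (9 − 8) − 1 = 0, and the invariant factors of ∂_3 are all 1, so H_2 = 0.
  H_3: rank ker ∂_3 − rank ∂_4 = (1 − 1) − 0 = 0, and there is no ∂_4, so H_3 = 0.

H_0 = Z,  H_1 = Z,  H_2 = 0,  H_3 = 0.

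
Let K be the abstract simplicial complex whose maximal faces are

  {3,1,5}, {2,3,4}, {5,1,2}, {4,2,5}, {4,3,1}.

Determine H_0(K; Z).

K has 5 vertices, 10 edges, 5 triangles.
rank ∂_0 = 0, rank ∂_1 = 4 ⇒ b_0 = 5 − 0 − 4 = 1; all invariant factors of ∂_1 are 1 so no torsion. So H_0 ≅ Z.

H_0 ≅ Z.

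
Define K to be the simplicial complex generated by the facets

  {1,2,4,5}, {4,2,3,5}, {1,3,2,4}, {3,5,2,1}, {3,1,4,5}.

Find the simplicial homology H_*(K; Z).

H_0 = Z,  H_1 = 0,  H_2 = 0,  H_3 = Z.

Take the total order 1 < 2 < 3 < 4 < 5 on the vertex set. Then K (dimension 3) consists of the simplices:

  0-simplices (5): [1], [2], [3], [4], [5]
  1-simplices (10): [1,2], [1,3], [1,4], [1,5], [2,3], [2,4], [2,5], [3,4], [3,5], [4,5]
  2-simplices (10): [1,2,3], [1,2,4], [1,2,5], [1,3,4], [1,3,5], [1,4,5], [2,3,4], [2,3,5], [2,4,5], [3,4,5]
  3-simplices (5): [1,2,3,4], [1,2,3,5], [1,2,4,5], [1,3,4,5], [2,3,4,5]

Hence C_0 ≅ Z^5, C_1 ≅ Z^10, C_2 ≅ Z^10, C_3 ≅ Z^5.

The boundary map ∂_1: C_1 → C_0 sends each edge [p,q] (with p < q) to q − p. For instance
  ∂[4,5] = [5] − [4].
As a 5×10 matrix over Z this has rank 4, with invariant factors (1,1,1,1).

Boundary ∂_2: C_2 → C_1 sends each 2-simplex [p,q,r] to [q,r] − [p,r] + [p,q]. For instance
  ∂[1,2,5] = [2,5] − [1,5] + [1,2],
  ∂[1,4,5] = [4,5] − [1,5] + [1,4].
The resulting 10×10 matrix has rank 6, and its Smith normal form has invariant factors (1,1,1,1,1,1).

The boundary map ∂_3: C_3 → C_2 sends each 3-simplex σ to the alternating sum Σ_i (−1)^i (σ with its i-th vertex removed). For instance
  ∂[1,2,3,5] = [2,3,5] − [1,3,5] + [1,2,5] − [1,2,3],
  ∂[1,3,4,5] = [3,4,5] − [1,4,5] + [1,3,5] − [1,3,4].
The 10×5 boundary matrix has rank 4 and Smith normal form diag(1,1,1,1).

Now H_k = ker ∂_k / im ∂_{k+1}, so:

  H_0: rank C_0 − rank ∂_1 = 5 − 4 = 1, and the invariant factors of ∂_1 are all 1, so H_0 ≅ Z.
  H_1: rank ker ∂_1 − rank ∂_2 = (10 − 4) − 6 = 0, and the invariant factors of ∂_2 are all 1, so H_1 ≅ 0.
  H_2: rank ker ∂_2 − rank ∂_3 = (10 − 6) − 4 = 0, and the invariant factors of ∂_3 are all 1, so H_2 ≅ 0.
  H_3: rank ker ∂_3 − rank ∂_4 = (5 − 4) − 0 = 1, and there is no ∂_4, so H_3 ≅ Z.

As a check, the Euler characteristic is 5 − 10 + 10 − 5 = 0, which agrees with 1 − 0 + 0 − 1 = 0.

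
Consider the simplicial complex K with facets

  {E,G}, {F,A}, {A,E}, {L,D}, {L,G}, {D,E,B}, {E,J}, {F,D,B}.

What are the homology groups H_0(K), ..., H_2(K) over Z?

We work with the vertex ordering A < B < D < E < F < G < J < L. The simplices of K, each written with vertices in increasing order, are:

  0-simplices (8): A, B, D, E, F, G, J, L
  1-simplices (11): AE, AF, BD, BE, BF, DE, DF, DL, EG, EJ, GL
  2-simplices (2): BDE, BDF

so the chain groups are C_0 ≅ Z^8, C_1 ≅ Z^11, C_2 ≅ Z^2.

The boundary map ∂_1: C_1 → C_0 maps an edge to its endpoints' difference, ∂[p,q] = q − p. For instance
  ∂BD = D − B.
The 8×11 boundary matrix has rank 7 and Smith normal form diag(1,1,1,1,1,1,1).

Boundary ∂_2: C_2 → C_1 acts by ∂[p,q,r] = [q,r] − [p,r] + [p,q]. For instance
  ∂BDF = DF − BF + BD,
  ∂BDE = DE − BE + BD.
The 11×2 boundary matrix has rank 2 and Smith normal form diag(1,1).

Now H_k = ker ∂_k / im ∂_{k+1}, so:

  H_0: rank C_0 − rank ∂_1 = 8 − 7 = 1, and the invariant factors of ∂_1 are all 1, so H_0 = Z.
  H_1: rank ker ∂_1 − rank ∂_2 = (11 − 7) − 2 = 2, and the invariant factors of ∂_2 are all 1, so H_1 = Z^2.
  H_2: rank ker ∂_2 − rank ∂_3 = (2 − 2) − 0 = 0, and there is no ∂_3, so H_2 = 0.

H_0 ≅ Z,  H_1 ≅ Z^2,  H_2 = 0.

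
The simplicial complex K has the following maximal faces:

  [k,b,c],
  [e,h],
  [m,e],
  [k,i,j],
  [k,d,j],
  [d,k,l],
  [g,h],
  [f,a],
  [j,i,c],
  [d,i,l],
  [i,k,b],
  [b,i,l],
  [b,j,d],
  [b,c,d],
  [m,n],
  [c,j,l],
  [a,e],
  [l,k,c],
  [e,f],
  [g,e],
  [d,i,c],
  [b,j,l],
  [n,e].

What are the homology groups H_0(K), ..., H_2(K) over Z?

H_0 ≅ Z^2,  H_1 ≅ Z^5,  H_2 ≅ Z.

We work with the vertex ordering a < b < c < d < e < f < g < h < i < j < k < l < m < n. The simplices of K, each written with vertices in increasing order, are:

  0-simplices (14): a, b, c, d, e, f, g, h, i, j, k, l, m, n
  1-simplices (30): ae, af, bc, bd, bi, bj, bk, bl, cd, ci, cj, ck, cl, di, dj, dk, dl, ef, eg, eh, em, en, gh, ij, ik, il, jk, jl, kl, mn
  2-simplices (14): bcd, bck, bdj, bik, bil, bjl, cdi, cij, cjl, ckl, dil, djk, dkl, ijk

giving chain groups C_0 ≅ Z^14, C_1 ≅ Z^30, C_2 ≅ Z^14.

The boundary map ∂_1: C_1 → C_0 sends each edge [p,q] (with p < q) to q − p.
As a 14×30 matrix over Z this has rank 12, with invariant factors (1,1,1,1,1,1,1,1,1,1,1,1).

Boundary ∂_2: C_2 → C_1 acts by ∂[p,q,r] = [q,r] − [p,r] + [p,q]. For instance
  ∂dil = il − dl + di,
  ∂bjl = jl − bl + bj.
This gives a 30×14 integer matrix of rank 13; reducing to Smith normal form yields diagonal entries (1,1,1,1,1,1,1,1,1,1,1,1,1).

From H_k ≅ ker(∂_k) / im(∂_{k+1}) we obtain:

  H_0: rank C_0 − rank ∂_1 = 14 − 12 = 2, and the invariant factors of ∂_1 are all 1, so H_0 = Z^2.
  H_1: rank ker ∂_1 − rank ∂_2 = (30 − 12) − 13 = 5, and the invariant factors of ∂_2 are all 1, so H_1 = Z^5.
  H_2: rank ker ∂_2 − rank ∂_3 = (14 − 13) − 0 = 1, and there is no ∂_3, so H_2 = Z.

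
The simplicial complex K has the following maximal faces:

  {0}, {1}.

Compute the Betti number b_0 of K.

b_0 = 2.

Take the total order 0 < 1 on the vertex set. Then K (dimension 0) consists of the simplices:

  0-simplices (2): [0], [1]

Hence C_0 ≅ Z^2.

From H_k ≅ ker(∂_k) / im(∂_{k+1}) we obtain:

  H_0: rank C_0 − rank ∂_1 = 2 − 0 = 2, and there is no ∂_1, so H_0 ≅ Z^2.

(K is a triangulation of a set of 2 points.)

Hence the Betti numbers are b_0 = 2.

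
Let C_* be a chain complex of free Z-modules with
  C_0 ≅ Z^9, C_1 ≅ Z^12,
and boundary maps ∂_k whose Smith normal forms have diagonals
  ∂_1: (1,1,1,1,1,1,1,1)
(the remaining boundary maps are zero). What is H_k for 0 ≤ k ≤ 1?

H_0 ≅ Z,  H_1 ≅ Z^4.

H_0: b_0 = 9 − 0 − 8 = 1; torsion from ∂_1 factors > 1: none. So H_0 ≅ Z.
H_1: b_1 = 12 − 8 − 0 = 4; torsion from ∂_2 factors > 1: none. So H_1 ≅ Z^4.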